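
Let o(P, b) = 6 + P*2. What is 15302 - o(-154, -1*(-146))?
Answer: 15604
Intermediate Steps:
o(P, b) = 6 + 2*P
15302 - o(-154, -1*(-146)) = 15302 - (6 + 2*(-154)) = 15302 - (6 - 308) = 15302 - 1*(-302) = 15302 + 302 = 15604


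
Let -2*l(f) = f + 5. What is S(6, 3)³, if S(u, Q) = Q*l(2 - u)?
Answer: -27/8 ≈ -3.3750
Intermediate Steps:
l(f) = -5/2 - f/2 (l(f) = -(f + 5)/2 = -(5 + f)/2 = -5/2 - f/2)
S(u, Q) = Q*(-7/2 + u/2) (S(u, Q) = Q*(-5/2 - (2 - u)/2) = Q*(-5/2 + (-1 + u/2)) = Q*(-7/2 + u/2))
S(6, 3)³ = ((½)*3*(-7 + 6))³ = ((½)*3*(-1))³ = (-3/2)³ = -27/8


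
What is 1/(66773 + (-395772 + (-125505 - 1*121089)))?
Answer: -1/575593 ≈ -1.7373e-6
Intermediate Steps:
1/(66773 + (-395772 + (-125505 - 1*121089))) = 1/(66773 + (-395772 + (-125505 - 121089))) = 1/(66773 + (-395772 - 246594)) = 1/(66773 - 642366) = 1/(-575593) = -1/575593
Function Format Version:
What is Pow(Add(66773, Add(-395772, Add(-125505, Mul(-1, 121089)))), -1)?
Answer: Rational(-1, 575593) ≈ -1.7373e-6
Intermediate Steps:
Pow(Add(66773, Add(-395772, Add(-125505, Mul(-1, 121089)))), -1) = Pow(Add(66773, Add(-395772, Add(-125505, -121089))), -1) = Pow(Add(66773, Add(-395772, -246594)), -1) = Pow(Add(66773, -642366), -1) = Pow(-575593, -1) = Rational(-1, 575593)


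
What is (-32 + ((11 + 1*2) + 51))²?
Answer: 1024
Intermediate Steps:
(-32 + ((11 + 1*2) + 51))² = (-32 + ((11 + 2) + 51))² = (-32 + (13 + 51))² = (-32 + 64)² = 32² = 1024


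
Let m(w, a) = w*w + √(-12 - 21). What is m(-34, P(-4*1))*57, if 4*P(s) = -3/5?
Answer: 65892 + 57*I*√33 ≈ 65892.0 + 327.44*I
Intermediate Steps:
P(s) = -3/20 (P(s) = (-3/5)/4 = (-3*⅕)/4 = (¼)*(-⅗) = -3/20)
m(w, a) = w² + I*√33 (m(w, a) = w² + √(-33) = w² + I*√33)
m(-34, P(-4*1))*57 = ((-34)² + I*√33)*57 = (1156 + I*√33)*57 = 65892 + 57*I*√33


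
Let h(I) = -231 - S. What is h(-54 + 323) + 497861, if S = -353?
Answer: 497983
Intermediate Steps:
h(I) = 122 (h(I) = -231 - 1*(-353) = -231 + 353 = 122)
h(-54 + 323) + 497861 = 122 + 497861 = 497983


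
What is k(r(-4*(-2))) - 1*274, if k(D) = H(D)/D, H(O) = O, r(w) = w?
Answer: -273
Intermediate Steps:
k(D) = 1 (k(D) = D/D = 1)
k(r(-4*(-2))) - 1*274 = 1 - 1*274 = 1 - 274 = -273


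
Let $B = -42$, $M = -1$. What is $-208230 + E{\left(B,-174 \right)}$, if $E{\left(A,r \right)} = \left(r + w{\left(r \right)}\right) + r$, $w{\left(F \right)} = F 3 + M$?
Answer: $-209101$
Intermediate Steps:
$w{\left(F \right)} = -1 + 3 F$ ($w{\left(F \right)} = F 3 - 1 = 3 F - 1 = -1 + 3 F$)
$E{\left(A,r \right)} = -1 + 5 r$ ($E{\left(A,r \right)} = \left(r + \left(-1 + 3 r\right)\right) + r = \left(-1 + 4 r\right) + r = -1 + 5 r$)
$-208230 + E{\left(B,-174 \right)} = -208230 + \left(-1 + 5 \left(-174\right)\right) = -208230 - 871 = -209101$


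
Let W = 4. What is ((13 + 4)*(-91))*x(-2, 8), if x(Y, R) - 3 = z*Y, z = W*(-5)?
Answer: -66521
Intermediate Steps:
z = -20 (z = 4*(-5) = -20)
x(Y, R) = 3 - 20*Y
((13 + 4)*(-91))*x(-2, 8) = ((13 + 4)*(-91))*(3 - 20*(-2)) = (17*(-91))*(3 + 40) = -1547*43 = -66521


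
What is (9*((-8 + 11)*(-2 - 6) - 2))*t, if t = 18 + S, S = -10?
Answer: -1872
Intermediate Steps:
t = 8 (t = 18 - 10 = 8)
(9*((-8 + 11)*(-2 - 6) - 2))*t = (9*((-8 + 11)*(-2 - 6) - 2))*8 = (9*(3*(-8) - 2))*8 = (9*(-24 - 2))*8 = (9*(-26))*8 = -234*8 = -1872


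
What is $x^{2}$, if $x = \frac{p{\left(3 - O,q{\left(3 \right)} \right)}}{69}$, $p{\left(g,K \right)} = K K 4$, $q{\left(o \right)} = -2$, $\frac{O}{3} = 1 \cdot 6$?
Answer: $\frac{256}{4761} \approx 0.05377$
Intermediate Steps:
$O = 18$ ($O = 3 \cdot 1 \cdot 6 = 3 \cdot 6 = 18$)
$p{\left(g,K \right)} = 4 K^{2}$ ($p{\left(g,K \right)} = K^{2} \cdot 4 = 4 K^{2}$)
$x = \frac{16}{69}$ ($x = \frac{4 \left(-2\right)^{2}}{69} = 4 \cdot 4 \cdot \frac{1}{69} = 16 \cdot \frac{1}{69} = \frac{16}{69} \approx 0.23188$)
$x^{2} = \left(\frac{16}{69}\right)^{2} = \frac{256}{4761}$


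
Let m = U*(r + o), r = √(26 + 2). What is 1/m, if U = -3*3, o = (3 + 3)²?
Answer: -1/317 + √7/5706 ≈ -0.0026909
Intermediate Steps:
o = 36 (o = 6² = 36)
U = -9
r = 2*√7 (r = √28 = 2*√7 ≈ 5.2915)
m = -324 - 18*√7 (m = -9*(2*√7 + 36) = -9*(36 + 2*√7) = -324 - 18*√7 ≈ -371.62)
1/m = 1/(-324 - 18*√7)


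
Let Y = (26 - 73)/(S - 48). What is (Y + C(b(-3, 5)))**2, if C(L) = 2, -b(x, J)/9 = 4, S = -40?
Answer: 49729/7744 ≈ 6.4216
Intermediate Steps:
b(x, J) = -36 (b(x, J) = -9*4 = -36)
Y = 47/88 (Y = (26 - 73)/(-40 - 48) = -47/(-88) = -47*(-1/88) = 47/88 ≈ 0.53409)
(Y + C(b(-3, 5)))**2 = (47/88 + 2)**2 = (223/88)**2 = 49729/7744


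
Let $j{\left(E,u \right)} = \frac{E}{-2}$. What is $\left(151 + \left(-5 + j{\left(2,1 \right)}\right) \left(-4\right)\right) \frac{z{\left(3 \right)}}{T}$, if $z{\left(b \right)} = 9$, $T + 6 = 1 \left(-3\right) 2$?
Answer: $- \frac{525}{4} \approx -131.25$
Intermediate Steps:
$j{\left(E,u \right)} = - \frac{E}{2}$ ($j{\left(E,u \right)} = E \left(- \frac{1}{2}\right) = - \frac{E}{2}$)
$T = -12$ ($T = -6 + 1 \left(-3\right) 2 = -6 - 6 = -12$)
$\left(151 + \left(-5 + j{\left(2,1 \right)}\right) \left(-4\right)\right) \frac{z{\left(3 \right)}}{T} = \left(151 + \left(-5 - 1\right) \left(-4\right)\right) \frac{9}{-12} = \left(151 + \left(-5 - 1\right) \left(-4\right)\right) 9 \left(- \frac{1}{12}\right) = \left(151 - -24\right) \left(- \frac{3}{4}\right) = \left(151 + 24\right) \left(- \frac{3}{4}\right) = 175 \left(- \frac{3}{4}\right) = - \frac{525}{4}$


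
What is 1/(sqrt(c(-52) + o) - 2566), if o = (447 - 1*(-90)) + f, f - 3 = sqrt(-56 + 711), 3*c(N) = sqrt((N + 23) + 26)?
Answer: 3/(-7698 + sqrt(3)*sqrt(1620 + 3*sqrt(655) + I*sqrt(3))) ≈ -0.00039336 - 1.8782e-9*I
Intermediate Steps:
c(N) = sqrt(49 + N)/3 (c(N) = sqrt((N + 23) + 26)/3 = sqrt((23 + N) + 26)/3 = sqrt(49 + N)/3)
f = 3 + sqrt(655) (f = 3 + sqrt(-56 + 711) = 3 + sqrt(655) ≈ 28.593)
o = 540 + sqrt(655) (o = (447 - 1*(-90)) + (3 + sqrt(655)) = (447 + 90) + (3 + sqrt(655)) = 537 + (3 + sqrt(655)) = 540 + sqrt(655) ≈ 565.59)
1/(sqrt(c(-52) + o) - 2566) = 1/(sqrt(sqrt(49 - 52)/3 + (540 + sqrt(655))) - 2566) = 1/(sqrt(sqrt(-3)/3 + (540 + sqrt(655))) - 2566) = 1/(sqrt((I*sqrt(3))/3 + (540 + sqrt(655))) - 2566) = 1/(sqrt(I*sqrt(3)/3 + (540 + sqrt(655))) - 2566) = 1/(sqrt(540 + sqrt(655) + I*sqrt(3)/3) - 2566) = 1/(-2566 + sqrt(540 + sqrt(655) + I*sqrt(3)/3))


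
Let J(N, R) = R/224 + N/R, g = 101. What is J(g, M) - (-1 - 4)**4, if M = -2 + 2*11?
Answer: -173561/280 ≈ -619.86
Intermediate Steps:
M = 20 (M = -2 + 22 = 20)
J(N, R) = R/224 + N/R (J(N, R) = R*(1/224) + N/R = R/224 + N/R)
J(g, M) - (-1 - 4)**4 = ((1/224)*20 + 101/20) - (-1 - 4)**4 = (5/56 + 101*(1/20)) - 1*(-5)**4 = (5/56 + 101/20) - 1*625 = 1439/280 - 625 = -173561/280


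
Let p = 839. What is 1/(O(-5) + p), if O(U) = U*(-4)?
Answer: 1/859 ≈ 0.0011641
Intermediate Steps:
O(U) = -4*U
1/(O(-5) + p) = 1/(-4*(-5) + 839) = 1/(20 + 839) = 1/859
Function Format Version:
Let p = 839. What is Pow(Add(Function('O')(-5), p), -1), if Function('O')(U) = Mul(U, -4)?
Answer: Rational(1, 859) ≈ 0.0011641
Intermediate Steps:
Function('O')(U) = Mul(-4, U)
Pow(Add(Function('O')(-5), p), -1) = Pow(Add(Mul(-4, -5), 839), -1) = Pow(Add(20, 839), -1) = Pow(859, -1) = Rational(1, 859)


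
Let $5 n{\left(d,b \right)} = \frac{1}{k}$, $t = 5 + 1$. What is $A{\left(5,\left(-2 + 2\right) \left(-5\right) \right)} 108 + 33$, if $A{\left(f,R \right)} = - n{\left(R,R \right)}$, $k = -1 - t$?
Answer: $\frac{1263}{35} \approx 36.086$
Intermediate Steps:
$t = 6$
$k = -7$ ($k = -1 - 6 = -7$)
$n{\left(d,b \right)} = - \frac{1}{35}$ ($n{\left(d,b \right)} = \frac{1}{5 \left(-7\right)} = \frac{1}{5} \left(- \frac{1}{7}\right) = - \frac{1}{35}$)
$A{\left(f,R \right)} = \frac{1}{35}$ ($A{\left(f,R \right)} = \left(-1\right) \left(- \frac{1}{35}\right) = \frac{1}{35}$)
$A{\left(5,\left(-2 + 2\right) \left(-5\right) \right)} 108 + 33 = \frac{1}{35} \cdot 108 + 33 = \frac{108}{35} + 33 = \frac{1263}{35}$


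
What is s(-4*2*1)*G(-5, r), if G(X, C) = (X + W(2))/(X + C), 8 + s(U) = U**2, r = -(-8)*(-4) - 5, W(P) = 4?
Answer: 4/3 ≈ 1.3333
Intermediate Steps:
r = -37 (r = -2*16 - 5 = -32 - 5 = -37)
s(U) = -8 + U**2
G(X, C) = (4 + X)/(C + X) (G(X, C) = (X + 4)/(X + C) = (4 + X)/(C + X))
s(-4*2*1)*G(-5, r) = (-8 + (-4*2*1)**2)*((4 - 5)/(-37 - 5)) = (-8 + (-8*1)**2)*(-1/(-42)) = (-8 + (-8)**2)*(-1/42*(-1)) = (-8 + 64)*(1/42) = 56*(1/42) = 4/3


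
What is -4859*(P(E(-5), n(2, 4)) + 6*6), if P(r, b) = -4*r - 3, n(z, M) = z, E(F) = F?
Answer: -257527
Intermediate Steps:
P(r, b) = -3 - 4*r
-4859*(P(E(-5), n(2, 4)) + 6*6) = -4859*((-3 - 4*(-5)) + 6*6) = -4859*((-3 + 20) + 36) = -4859*(17 + 36) = -4859*53 = -257527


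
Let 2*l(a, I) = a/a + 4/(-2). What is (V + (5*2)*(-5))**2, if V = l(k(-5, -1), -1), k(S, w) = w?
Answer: 10201/4 ≈ 2550.3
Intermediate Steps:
l(a, I) = -1/2 (l(a, I) = (a/a + 4/(-2))/2 = (1 + 4*(-1/2))/2 = (1 - 2)/2 = (1/2)*(-1) = -1/2)
V = -1/2 ≈ -0.50000
(V + (5*2)*(-5))**2 = (-1/2 + (5*2)*(-5))**2 = (-1/2 + 10*(-5))**2 = (-1/2 - 50)**2 = (-101/2)**2 = 10201/4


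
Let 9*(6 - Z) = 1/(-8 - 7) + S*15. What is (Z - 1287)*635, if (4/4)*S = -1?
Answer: -21934043/27 ≈ -8.1237e+5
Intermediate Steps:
S = -1
Z = 1036/135 (Z = 6 - (1/(-8 - 7) - 1*15)/9 = 6 - (1/(-15) - 15)/9 = 6 - (-1/15 - 15)/9 = 6 - ⅑*(-226/15) = 6 + 226/135 = 1036/135 ≈ 7.6741)
(Z - 1287)*635 = (1036/135 - 1287)*635 = -172709/135*635 = -21934043/27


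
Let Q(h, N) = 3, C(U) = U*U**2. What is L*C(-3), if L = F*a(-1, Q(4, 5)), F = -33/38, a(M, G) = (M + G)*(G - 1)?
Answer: 1782/19 ≈ 93.789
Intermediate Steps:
C(U) = U**3
a(M, G) = (-1 + G)*(G + M) (a(M, G) = (G + M)*(-1 + G) = (-1 + G)*(G + M))
F = -33/38 (F = -33*1/38 = -33/38 ≈ -0.86842)
L = -66/19 (L = -33*(3**2 - 1*3 - 1*(-1) + 3*(-1))/38 = -33*(9 - 3 + 1 - 3)/38 = -33/38*4 = -66/19 ≈ -3.4737)
L*C(-3) = -66/19*(-3)**3 = -66/19*(-27) = 1782/19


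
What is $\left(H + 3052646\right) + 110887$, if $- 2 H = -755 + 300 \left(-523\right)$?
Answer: $\frac{6484721}{2} \approx 3.2424 \cdot 10^{6}$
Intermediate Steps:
$H = \frac{157655}{2}$ ($H = - \frac{-755 + 300 \left(-523\right)}{2} = - \frac{-755 - 156900}{2} = \left(- \frac{1}{2}\right) \left(-157655\right) = \frac{157655}{2} \approx 78828.0$)
$\left(H + 3052646\right) + 110887 = \left(\frac{157655}{2} + 3052646\right) + 110887 = \frac{6262947}{2} + 110887 = \frac{6484721}{2}$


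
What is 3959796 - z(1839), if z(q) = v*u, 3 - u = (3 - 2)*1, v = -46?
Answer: 3959888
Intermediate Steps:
u = 2 (u = 3 - (3 - 2) = 3 - 1 = 2)
z(q) = -92 (z(q) = -46*2 = -92)
3959796 - z(1839) = 3959796 - 1*(-92) = 3959796 + 92 = 3959888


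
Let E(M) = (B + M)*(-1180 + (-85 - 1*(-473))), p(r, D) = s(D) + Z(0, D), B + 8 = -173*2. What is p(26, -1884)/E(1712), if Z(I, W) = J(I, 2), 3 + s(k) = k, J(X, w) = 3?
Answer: 157/89628 ≈ 0.0017517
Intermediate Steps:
s(k) = -3 + k
Z(I, W) = 3
B = -354 (B = -8 - 173*2 = -8 - 346 = -354)
p(r, D) = D (p(r, D) = (-3 + D) + 3 = D)
E(M) = 280368 - 792*M (E(M) = (-354 + M)*(-1180 + (-85 - 1*(-473))) = (-354 + M)*(-1180 + (-85 + 473)) = (-354 + M)*(-1180 + 388) = (-354 + M)*(-792) = 280368 - 792*M)
p(26, -1884)/E(1712) = -1884/(280368 - 792*1712) = -1884/(280368 - 1355904) = -1884/(-1075536) = -1884*(-1/1075536) = 157/89628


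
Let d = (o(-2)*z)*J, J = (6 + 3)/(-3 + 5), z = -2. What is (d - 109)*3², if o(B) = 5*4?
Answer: -2601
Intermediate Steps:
o(B) = 20
J = 9/2 ≈ 4.5000
d = -180 (d = (20*(-2))*(9/2) = -40*9/2 = -180)
(d - 109)*3² = (-180 - 109)*3² = -289*9 = -2601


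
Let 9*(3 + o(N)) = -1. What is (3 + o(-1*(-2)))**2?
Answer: 1/81 ≈ 0.012346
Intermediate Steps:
o(N) = -28/9 (o(N) = -3 + (1/9)*(-1) = -3 - 1/9 = -28/9)
(3 + o(-1*(-2)))**2 = (3 - 28/9)**2 = (-1/9)**2 = 1/81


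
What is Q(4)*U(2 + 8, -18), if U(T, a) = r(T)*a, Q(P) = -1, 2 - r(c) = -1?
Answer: 54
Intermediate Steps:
r(c) = 3 (r(c) = 2 - 1*(-1) = 2 + 1 = 3)
U(T, a) = 3*a
Q(4)*U(2 + 8, -18) = -3*(-18) = -1*(-54) = 54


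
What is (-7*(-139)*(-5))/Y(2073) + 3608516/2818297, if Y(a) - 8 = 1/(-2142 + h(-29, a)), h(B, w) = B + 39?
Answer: -5834068107416/9613211067 ≈ -606.88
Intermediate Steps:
h(B, w) = 39 + B
Y(a) = 17055/2132 (Y(a) = 8 + 1/(-2142 + (39 - 29)) = 8 + 1/(-2142 + 10) = 8 + 1/(-2132) = 8 - 1/2132 = 17055/2132)
(-7*(-139)*(-5))/Y(2073) + 3608516/2818297 = (-7*(-139)*(-5))/(17055/2132) + 3608516/2818297 = (973*(-5))*(2132/17055) + 3608516*(1/2818297) = -4865*2132/17055 + 3608516/2818297 = -2074436/3411 + 3608516/2818297 = -5834068107416/9613211067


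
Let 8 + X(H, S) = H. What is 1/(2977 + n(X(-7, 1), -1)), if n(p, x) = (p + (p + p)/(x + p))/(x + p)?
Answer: 128/381161 ≈ 0.00033582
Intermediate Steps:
X(H, S) = -8 + H
n(p, x) = (p + 2*p/(p + x))/(p + x) (n(p, x) = (p + (2*p)/(p + x))/(p + x) = (p + 2*p/(p + x))/(p + x))
1/(2977 + n(X(-7, 1), -1)) = 1/(2977 + (-8 - 7)*(2 + (-8 - 7) - 1)/((-8 - 7) - 1)²) = 1/(2977 - 15*(2 - 15 - 1)/(-15 - 1)²) = 1/(2977 - 15*(-14)/(-16)²) = 1/(2977 - 15*1/256*(-14)) = 1/(2977 + 105/128) = 1/(381161/128) = 128/381161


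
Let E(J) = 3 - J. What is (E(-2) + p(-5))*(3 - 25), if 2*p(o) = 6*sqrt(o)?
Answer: -110 - 66*I*sqrt(5) ≈ -110.0 - 147.58*I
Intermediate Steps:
p(o) = 3*sqrt(o) (p(o) = (6*sqrt(o))/2 = 3*sqrt(o))
(E(-2) + p(-5))*(3 - 25) = ((3 - 1*(-2)) + 3*sqrt(-5))*(3 - 25) = ((3 + 2) + 3*(I*sqrt(5)))*(-22) = (5 + 3*I*sqrt(5))*(-22) = -110 - 66*I*sqrt(5)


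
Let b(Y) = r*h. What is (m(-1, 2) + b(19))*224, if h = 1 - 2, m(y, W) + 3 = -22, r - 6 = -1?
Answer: -6720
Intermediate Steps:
r = 5 (r = 6 - 1 = 5)
m(y, W) = -25 (m(y, W) = -3 - 22 = -25)
h = -1
b(Y) = -5 (b(Y) = 5*(-1) = -5)
(m(-1, 2) + b(19))*224 = (-25 - 5)*224 = -30*224 = -6720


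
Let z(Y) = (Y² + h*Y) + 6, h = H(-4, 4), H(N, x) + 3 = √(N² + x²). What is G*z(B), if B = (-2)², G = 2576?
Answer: 25760 + 41216*√2 ≈ 84048.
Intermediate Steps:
H(N, x) = -3 + √(N² + x²)
h = -3 + 4*√2 (h = -3 + √((-4)² + 4²) = -3 + √(16 + 16) = -3 + √32 = -3 + 4*√2 ≈ 2.6569)
B = 4
z(Y) = 6 + Y² + Y*(-3 + 4*√2) (z(Y) = (Y² + (-3 + 4*√2)*Y) + 6 = (Y² + Y*(-3 + 4*√2)) + 6 = 6 + Y² + Y*(-3 + 4*√2))
G*z(B) = 2576*(6 + 4² - 1*4*(3 - 4*√2)) = 2576*(6 + 16 + (-12 + 16*√2)) = 2576*(10 + 16*√2) = 25760 + 41216*√2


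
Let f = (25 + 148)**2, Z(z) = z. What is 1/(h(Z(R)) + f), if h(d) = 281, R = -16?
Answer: 1/30210 ≈ 3.3102e-5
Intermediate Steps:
f = 29929 (f = 173**2 = 29929)
1/(h(Z(R)) + f) = 1/(281 + 29929) = 1/30210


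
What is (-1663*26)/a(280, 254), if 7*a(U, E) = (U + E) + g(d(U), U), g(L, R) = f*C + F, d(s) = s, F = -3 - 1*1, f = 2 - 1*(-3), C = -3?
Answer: -302666/515 ≈ -587.70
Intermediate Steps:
f = 5 (f = 2 + 3 = 5)
F = -4 (F = -3 - 1 = -4)
g(L, R) = -19 (g(L, R) = 5*(-3) - 4 = -15 - 4 = -19)
a(U, E) = -19/7 + E/7 + U/7 (a(U, E) = ((U + E) - 19)/7 = ((E + U) - 19)/7 = (-19 + E + U)/7 = -19/7 + E/7 + U/7)
(-1663*26)/a(280, 254) = (-1663*26)/(-19/7 + (1/7)*254 + (1/7)*280) = -43238/(-19/7 + 254/7 + 40) = -43238/515/7 = -43238*7/515 = -302666/515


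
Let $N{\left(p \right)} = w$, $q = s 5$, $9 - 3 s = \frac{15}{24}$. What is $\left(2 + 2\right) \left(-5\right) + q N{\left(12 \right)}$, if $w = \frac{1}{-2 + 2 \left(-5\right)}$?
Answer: $- \frac{6095}{288} \approx -21.163$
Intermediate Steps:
$s = \frac{67}{24}$ ($s = 3 - \frac{15 \cdot \frac{1}{24}}{3} = 3 - \frac{5}{24} = \frac{67}{24} \approx 2.7917$)
$q = \frac{335}{24}$ ($q = \frac{67}{24} \cdot 5 = \frac{335}{24} \approx 13.958$)
$w = - \frac{1}{12}$ ($w = \frac{1}{-2 - 10} = \frac{1}{-12} = - \frac{1}{12} \approx -0.083333$)
$N{\left(p \right)} = - \frac{1}{12}$
$\left(2 + 2\right) \left(-5\right) + q N{\left(12 \right)} = \left(2 + 2\right) \left(-5\right) + \frac{335}{24} \left(- \frac{1}{12}\right) = 4 \left(-5\right) - \frac{335}{288} = -20 - \frac{335}{288} = - \frac{6095}{288}$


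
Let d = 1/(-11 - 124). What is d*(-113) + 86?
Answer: 11723/135 ≈ 86.837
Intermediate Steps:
d = -1/135 (d = 1/(-135) = -1/135 ≈ -0.0074074)
d*(-113) + 86 = -1/135*(-113) + 86 = 113/135 + 86 = 11723/135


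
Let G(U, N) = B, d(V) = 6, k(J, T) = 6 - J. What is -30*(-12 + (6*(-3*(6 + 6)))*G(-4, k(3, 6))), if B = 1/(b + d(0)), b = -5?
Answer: 6840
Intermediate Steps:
B = 1 (B = 1/(-5 + 6) = 1/1 = 1)
G(U, N) = 1
-30*(-12 + (6*(-3*(6 + 6)))*G(-4, k(3, 6))) = -30*(-12 + (6*(-3*(6 + 6)))*1) = -30*(-12 + (6*(-3*12))*1) = -30*(-12 + (6*(-36))*1) = -30*(-12 - 216*1) = -30*(-12 - 216) = -30*(-228) = 6840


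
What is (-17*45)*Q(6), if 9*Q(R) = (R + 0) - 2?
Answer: -340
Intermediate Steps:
Q(R) = -2/9 + R/9 (Q(R) = ((R + 0) - 2)/9 = (R - 2)/9 = (-2 + R)/9 = -2/9 + R/9)
(-17*45)*Q(6) = (-17*45)*(-2/9 + (⅑)*6) = -765*(-2/9 + ⅔) = -765*4/9 = -340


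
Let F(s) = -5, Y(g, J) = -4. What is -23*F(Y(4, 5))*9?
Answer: 1035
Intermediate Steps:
-23*F(Y(4, 5))*9 = -23*(-5)*9 = 115*9 = 1035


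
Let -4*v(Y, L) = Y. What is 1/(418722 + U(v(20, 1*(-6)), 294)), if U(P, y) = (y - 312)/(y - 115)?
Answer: 179/74951220 ≈ 2.3882e-6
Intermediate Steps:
v(Y, L) = -Y/4
U(P, y) = (-312 + y)/(-115 + y)
1/(418722 + U(v(20, 1*(-6)), 294)) = 1/(418722 + (-312 + 294)/(-115 + 294)) = 1/(418722 - 18/179) = 1/(74951220/179) = 179/74951220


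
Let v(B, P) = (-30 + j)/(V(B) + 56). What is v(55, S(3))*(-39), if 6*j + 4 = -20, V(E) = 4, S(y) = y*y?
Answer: 221/10 ≈ 22.100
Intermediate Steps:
S(y) = y**2
j = -4 (j = -2/3 + (1/6)*(-20) = -2/3 - 10/3 = -4)
v(B, P) = -17/30 (v(B, P) = (-30 - 4)/(4 + 56) = -34/60 = -34*1/60 = -17/30)
v(55, S(3))*(-39) = -17/30*(-39) = 221/10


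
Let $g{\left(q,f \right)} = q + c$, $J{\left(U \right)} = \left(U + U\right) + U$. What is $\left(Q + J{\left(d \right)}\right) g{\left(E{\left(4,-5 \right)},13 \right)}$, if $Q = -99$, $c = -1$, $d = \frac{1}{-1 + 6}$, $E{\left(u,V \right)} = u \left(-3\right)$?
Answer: $\frac{6396}{5} \approx 1279.2$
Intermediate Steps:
$E{\left(u,V \right)} = - 3 u$
$d = \frac{1}{5} \approx 0.2$
$J{\left(U \right)} = 3 U$ ($J{\left(U \right)} = 2 U + U = 3 U$)
$g{\left(q,f \right)} = -1 + q$ ($g{\left(q,f \right)} = q - 1 = -1 + q$)
$\left(Q + J{\left(d \right)}\right) g{\left(E{\left(4,-5 \right)},13 \right)} = \left(-99 + 3 \cdot \frac{1}{5}\right) \left(-1 - 12\right) = \left(-99 + \frac{3}{5}\right) \left(-1 - 12\right) = \left(- \frac{492}{5}\right) \left(-13\right) = \frac{6396}{5}$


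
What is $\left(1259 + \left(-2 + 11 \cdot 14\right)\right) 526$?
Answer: $742186$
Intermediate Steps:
$\left(1259 + \left(-2 + 11 \cdot 14\right)\right) 526 = \left(1259 + \left(-2 + 154\right)\right) 526 = \left(1259 + 152\right) 526 = 1411 \cdot 526 = 742186$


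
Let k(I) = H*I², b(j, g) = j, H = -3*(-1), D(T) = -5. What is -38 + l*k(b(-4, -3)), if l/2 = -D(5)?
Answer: 442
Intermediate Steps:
H = 3
l = 10 (l = 2*(-1*(-5)) = 2*5 = 10)
k(I) = 3*I²
-38 + l*k(b(-4, -3)) = -38 + 10*(3*(-4)²) = -38 + 10*(3*16) = -38 + 10*48 = -38 + 480 = 442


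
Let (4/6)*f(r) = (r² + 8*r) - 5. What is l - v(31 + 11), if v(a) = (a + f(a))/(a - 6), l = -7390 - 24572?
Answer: -769211/24 ≈ -32050.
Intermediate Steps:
l = -31962
f(r) = -15/2 + 12*r + 3*r²/2 (f(r) = 3*((r² + 8*r) - 5)/2 = 3*(-5 + r² + 8*r)/2 = -15/2 + 12*r + 3*r²/2)
v(a) = (-15/2 + 13*a + 3*a²/2)/(-6 + a) (v(a) = (a + (-15/2 + 12*a + 3*a²/2))/(a - 6) = (-15/2 + 13*a + 3*a²/2)/(-6 + a))
l - v(31 + 11) = -31962 - (-15 + 3*(31 + 11)² + 26*(31 + 11))/(2*(-6 + (31 + 11))) = -31962 - (-15 + 3*42² + 26*42)/(2*(-6 + 42)) = -31962 - (-15 + 3*1764 + 1092)/(2*36) = -31962 - (-15 + 5292 + 1092)/(2*36) = -31962 - 6369/(2*36) = -31962 - 1*2123/24 = -31962 - 2123/24 = -769211/24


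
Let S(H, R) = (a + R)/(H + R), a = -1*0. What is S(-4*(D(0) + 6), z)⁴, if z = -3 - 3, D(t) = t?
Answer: 1/625 ≈ 0.0016000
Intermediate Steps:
a = 0
z = -6
S(H, R) = R/(H + R) (S(H, R) = (0 + R)/(H + R) = R/(H + R))
S(-4*(D(0) + 6), z)⁴ = (-6/(-4*(0 + 6) - 6))⁴ = (-6/(-4*6 - 6))⁴ = (-6/(-24 - 6))⁴ = (-6/(-30))⁴ = (-6*(-1/30))⁴ = (⅕)⁴ = 1/625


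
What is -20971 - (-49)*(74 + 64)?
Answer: -14209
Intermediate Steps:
-20971 - (-49)*(74 + 64) = -20971 - (-49)*138 = -20971 - 1*(-6762) = -20971 + 6762 = -14209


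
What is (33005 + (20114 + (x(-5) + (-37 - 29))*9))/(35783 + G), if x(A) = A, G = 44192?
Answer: 10496/15995 ≈ 0.65621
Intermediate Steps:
(33005 + (20114 + (x(-5) + (-37 - 29))*9))/(35783 + G) = (33005 + (20114 + (-5 + (-37 - 29))*9))/(35783 + 44192) = (33005 + (20114 + (-5 - 66)*9))/79975 = (33005 + (20114 - 71*9))*(1/79975) = (33005 + (20114 - 639))*(1/79975) = (33005 + 19475)*(1/79975) = 52480*(1/79975) = 10496/15995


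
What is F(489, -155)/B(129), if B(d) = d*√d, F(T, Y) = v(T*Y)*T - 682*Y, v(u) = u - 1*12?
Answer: -36963913*√129/16641 ≈ -25229.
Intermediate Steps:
v(u) = -12 + u (v(u) = u - 12 = -12 + u)
F(T, Y) = -682*Y + T*(-12 + T*Y) (F(T, Y) = (-12 + T*Y)*T - 682*Y = T*(-12 + T*Y) - 682*Y = -682*Y + T*(-12 + T*Y))
B(d) = d^(3/2)
F(489, -155)/B(129) = (-682*(-155) + 489*(-12 + 489*(-155)))/(129^(3/2)) = (105710 + 489*(-12 - 75795))/((129*√129)) = (105710 + 489*(-75807))*(√129/16641) = (105710 - 37069623)*(√129/16641) = -36963913*√129/16641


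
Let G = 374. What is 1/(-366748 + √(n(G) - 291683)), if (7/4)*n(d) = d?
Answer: -2567236/941530708813 - I*√14281995/941530708813 ≈ -2.7267e-6 - 4.0138e-9*I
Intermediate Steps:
n(d) = 4*d/7
1/(-366748 + √(n(G) - 291683)) = 1/(-366748 + √((4/7)*374 - 291683)) = 1/(-366748 + √(1496/7 - 291683)) = 1/(-366748 + √(-2040285/7)) = 1/(-366748 + I*√14281995/7)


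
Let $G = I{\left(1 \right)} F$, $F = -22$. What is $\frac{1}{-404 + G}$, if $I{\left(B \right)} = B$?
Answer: $- \frac{1}{426} \approx -0.0023474$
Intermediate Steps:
$G = -22$ ($G = 1 \left(-22\right) = -22$)
$\frac{1}{-404 + G} = \frac{1}{-404 - 22} = \frac{1}{-426} = - \frac{1}{426}$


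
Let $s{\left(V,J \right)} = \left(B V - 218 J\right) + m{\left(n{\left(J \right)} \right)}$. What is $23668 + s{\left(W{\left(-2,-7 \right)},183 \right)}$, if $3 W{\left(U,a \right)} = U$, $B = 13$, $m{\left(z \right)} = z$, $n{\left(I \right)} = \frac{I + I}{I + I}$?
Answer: $- \frac{48701}{3} \approx -16234.0$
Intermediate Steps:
$n{\left(I \right)} = 1$ ($n{\left(I \right)} = \frac{2 I}{2 I} = 2 I \frac{1}{2 I} = 1$)
$W{\left(U,a \right)} = \frac{U}{3}$
$s{\left(V,J \right)} = 1 - 218 J + 13 V$ ($s{\left(V,J \right)} = \left(13 V - 218 J\right) + 1 = \left(- 218 J + 13 V\right) + 1 = 1 - 218 J + 13 V$)
$23668 + s{\left(W{\left(-2,-7 \right)},183 \right)} = 23668 + \left(1 - 39894 + 13 \cdot \frac{1}{3} \left(-2\right)\right) = 23668 + \left(1 - 39894 + 13 \left(- \frac{2}{3}\right)\right) = 23668 - \frac{119705}{3} = - \frac{48701}{3}$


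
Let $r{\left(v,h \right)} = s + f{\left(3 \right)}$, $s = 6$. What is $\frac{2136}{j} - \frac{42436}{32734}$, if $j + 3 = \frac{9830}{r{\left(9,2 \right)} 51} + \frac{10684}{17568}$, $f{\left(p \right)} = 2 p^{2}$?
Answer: $\frac{2601313136758}{6891243515} \approx 377.48$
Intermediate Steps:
$r{\left(v,h \right)} = 24$ ($r{\left(v,h \right)} = 6 + 2 \cdot 3^{2} = 6 + 2 \cdot 9 = 6 + 18 = 24$)
$j = \frac{421045}{74664}$ ($j = -3 + \left(\frac{9830}{24 \cdot 51} + \frac{10684}{17568}\right) = -3 + \left(\frac{9830}{1224} + 10684 \cdot \frac{1}{17568}\right) = -3 + \left(9830 \cdot \frac{1}{1224} + \frac{2671}{4392}\right) = -3 + \left(\frac{4915}{612} + \frac{2671}{4392}\right) = -3 + \frac{645037}{74664} = \frac{421045}{74664} \approx 5.6392$)
$\frac{2136}{j} - \frac{42436}{32734} = \frac{2136}{\frac{421045}{74664}} - \frac{42436}{32734} = 2136 \cdot \frac{74664}{421045} - \frac{21218}{16367} = \frac{159482304}{421045} - \frac{21218}{16367} = \frac{2601313136758}{6891243515}$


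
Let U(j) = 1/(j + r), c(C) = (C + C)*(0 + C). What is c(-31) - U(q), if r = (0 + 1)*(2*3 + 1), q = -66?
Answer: 113399/59 ≈ 1922.0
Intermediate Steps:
c(C) = 2*C² (c(C) = (2*C)*C = 2*C²)
r = 7 (r = 1*(6 + 1) = 1*7 = 7)
U(j) = 1/(7 + j) (U(j) = 1/(j + 7) = 1/(7 + j))
c(-31) - U(q) = 2*(-31)² - 1/(7 - 66) = 2*961 - 1/(-59) = 1922 - 1*(-1/59) = 1922 + 1/59 = 113399/59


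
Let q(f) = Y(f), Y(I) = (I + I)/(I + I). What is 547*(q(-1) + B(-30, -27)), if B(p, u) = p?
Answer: -15863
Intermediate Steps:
Y(I) = 1 (Y(I) = (2*I)/((2*I)) = (2*I)*(1/(2*I)) = 1)
q(f) = 1
547*(q(-1) + B(-30, -27)) = 547*(1 - 30) = 547*(-29) = -15863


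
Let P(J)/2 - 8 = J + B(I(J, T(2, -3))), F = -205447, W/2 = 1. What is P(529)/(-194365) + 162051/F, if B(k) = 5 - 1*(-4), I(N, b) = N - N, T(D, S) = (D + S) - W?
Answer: -1669546881/2101668745 ≈ -0.79439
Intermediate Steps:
W = 2 (W = 2*1 = 2)
T(D, S) = -2 + D + S (T(D, S) = (D + S) - 1*2 = (D + S) - 2 = -2 + D + S)
I(N, b) = 0
B(k) = 9 (B(k) = 5 + 4 = 9)
P(J) = 34 + 2*J (P(J) = 16 + 2*(J + 9) = 16 + 2*(9 + J) = 16 + (18 + 2*J) = 34 + 2*J)
P(529)/(-194365) + 162051/F = (34 + 2*529)/(-194365) + 162051/(-205447) = (34 + 1058)*(-1/194365) + 162051*(-1/205447) = 1092*(-1/194365) - 8529/10813 = -1092/194365 - 8529/10813 = -1669546881/2101668745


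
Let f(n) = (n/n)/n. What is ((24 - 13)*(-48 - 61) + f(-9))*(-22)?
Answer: 237424/9 ≈ 26380.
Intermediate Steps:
f(n) = 1/n
((24 - 13)*(-48 - 61) + f(-9))*(-22) = ((24 - 13)*(-48 - 61) + 1/(-9))*(-22) = (11*(-109) - ⅑)*(-22) = (-1199 - ⅑)*(-22) = -10792/9*(-22) = 237424/9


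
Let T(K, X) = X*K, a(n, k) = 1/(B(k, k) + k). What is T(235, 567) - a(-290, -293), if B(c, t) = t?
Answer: 78081571/586 ≈ 1.3325e+5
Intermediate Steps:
a(n, k) = 1/(2*k) (a(n, k) = 1/(k + k) = 1/(2*k))
T(K, X) = K*X
T(235, 567) - a(-290, -293) = 235*567 - 1/(2*(-293)) = 133245 - (-1)/(2*293) = 133245 - 1*(-1/586) = 133245 + 1/586 = 78081571/586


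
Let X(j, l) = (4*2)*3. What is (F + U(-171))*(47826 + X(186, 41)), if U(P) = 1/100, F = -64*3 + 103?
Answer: -8516343/2 ≈ -4.2582e+6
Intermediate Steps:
F = -89 (F = -192 + 103 = -89)
X(j, l) = 24 (X(j, l) = 8*3 = 24)
U(P) = 1/100
(F + U(-171))*(47826 + X(186, 41)) = (-89 + 1/100)*(47826 + 24) = -8899/100*47850 = -8516343/2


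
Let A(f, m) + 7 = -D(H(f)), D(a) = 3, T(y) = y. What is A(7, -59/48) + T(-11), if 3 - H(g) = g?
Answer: -21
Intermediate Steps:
H(g) = 3 - g
A(f, m) = -10 (A(f, m) = -7 - 1*3 = -7 - 3 = -10)
A(7, -59/48) + T(-11) = -10 - 11 = -21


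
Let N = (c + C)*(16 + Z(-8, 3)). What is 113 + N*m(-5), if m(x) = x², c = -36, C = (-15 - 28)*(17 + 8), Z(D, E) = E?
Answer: -527612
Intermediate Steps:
C = -1075 (C = -43*25 = -1075)
N = -21109 (N = (-36 - 1075)*(16 + 3) = -1111*19 = -21109)
113 + N*m(-5) = 113 - 21109*(-5)² = 113 - 21109*25 = 113 - 527725 = -527612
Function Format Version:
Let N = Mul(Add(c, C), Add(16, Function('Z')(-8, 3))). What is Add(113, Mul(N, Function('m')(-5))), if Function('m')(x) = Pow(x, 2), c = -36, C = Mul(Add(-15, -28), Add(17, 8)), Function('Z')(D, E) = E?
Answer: -527612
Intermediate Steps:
C = -1075 (C = Mul(-43, 25) = -1075)
N = -21109 (N = Mul(Add(-36, -1075), Add(16, 3)) = Mul(-1111, 19) = -21109)
Add(113, Mul(N, Function('m')(-5))) = Add(113, Mul(-21109, Pow(-5, 2))) = Add(113, Mul(-21109, 25)) = Add(113, -527725) = -527612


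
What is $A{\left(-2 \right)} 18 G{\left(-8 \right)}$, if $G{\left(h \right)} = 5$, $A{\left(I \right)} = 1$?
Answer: $90$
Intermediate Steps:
$A{\left(-2 \right)} 18 G{\left(-8 \right)} = 1 \cdot 18 \cdot 5 = 18 \cdot 5 = 90$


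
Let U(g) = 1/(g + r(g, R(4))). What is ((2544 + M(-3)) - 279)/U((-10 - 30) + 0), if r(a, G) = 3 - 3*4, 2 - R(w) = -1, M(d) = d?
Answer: -110838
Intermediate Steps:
R(w) = 3 (R(w) = 2 - 1*(-1) = 2 + 1 = 3)
r(a, G) = -9 (r(a, G) = 3 - 12 = -9)
U(g) = 1/(-9 + g) (U(g) = 1/(g - 9) = 1/(-9 + g))
((2544 + M(-3)) - 279)/U((-10 - 30) + 0) = ((2544 - 3) - 279)/(1/(-9 + ((-10 - 30) + 0))) = (2541 - 279)/(1/(-9 + (-40 + 0))) = 2262/(1/(-9 - 40)) = 2262/(1/(-49)) = 2262/(-1/49) = 2262*(-49) = -110838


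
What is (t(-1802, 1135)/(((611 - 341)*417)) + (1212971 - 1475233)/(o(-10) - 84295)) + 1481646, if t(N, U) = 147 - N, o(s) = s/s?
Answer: 37200609211457/25107570 ≈ 1.4817e+6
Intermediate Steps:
o(s) = 1
(t(-1802, 1135)/(((611 - 341)*417)) + (1212971 - 1475233)/(o(-10) - 84295)) + 1481646 = ((147 - 1*(-1802))/(((611 - 341)*417)) + (1212971 - 1475233)/(1 - 84295)) + 1481646 = ((147 + 1802)/((270*417)) - 262262/(-84294)) + 1481646 = (1949/112590 - 262262*(-1/84294)) + 1481646 = (1949*(1/112590) + 18733/6021) + 1481646 = (1949/112590 + 18733/6021) + 1481646 = 78551237/25107570 + 1481646 = 37200609211457/25107570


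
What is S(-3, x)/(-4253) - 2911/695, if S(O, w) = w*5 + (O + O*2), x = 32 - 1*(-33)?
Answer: -12600103/2955835 ≈ -4.2628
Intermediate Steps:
x = 65 (x = 32 + 33 = 65)
S(O, w) = 3*O + 5*w (S(O, w) = 5*w + (O + 2*O) = 5*w + 3*O = 3*O + 5*w)
S(-3, x)/(-4253) - 2911/695 = (3*(-3) + 5*65)/(-4253) - 2911/695 = (-9 + 325)*(-1/4253) - 2911*1/695 = 316*(-1/4253) - 2911/695 = -316/4253 - 2911/695 = -12600103/2955835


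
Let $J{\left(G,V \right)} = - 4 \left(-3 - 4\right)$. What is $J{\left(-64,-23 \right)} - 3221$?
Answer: $-3193$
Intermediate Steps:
$J{\left(G,V \right)} = 28$ ($J{\left(G,V \right)} = \left(-4\right) \left(-7\right) = 28$)
$J{\left(-64,-23 \right)} - 3221 = 28 - 3221 = -3193$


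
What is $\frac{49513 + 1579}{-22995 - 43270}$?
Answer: $- \frac{51092}{66265} \approx -0.77103$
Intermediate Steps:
$\frac{49513 + 1579}{-22995 - 43270} = \frac{51092}{-66265} = 51092 \left(- \frac{1}{66265}\right) = - \frac{51092}{66265}$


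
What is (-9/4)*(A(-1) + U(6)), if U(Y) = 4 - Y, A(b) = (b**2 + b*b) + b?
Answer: 9/4 ≈ 2.2500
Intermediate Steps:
A(b) = b + 2*b**2 (A(b) = (b**2 + b**2) + b = 2*b**2 + b = b + 2*b**2)
(-9/4)*(A(-1) + U(6)) = (-9/4)*(-(1 + 2*(-1)) + (4 - 1*6)) = (-9*1/4)*(-(1 - 2) + (4 - 6)) = -9*(-1*(-1) - 2)/4 = -9*(1 - 2)/4 = -9/4*(-1) = 9/4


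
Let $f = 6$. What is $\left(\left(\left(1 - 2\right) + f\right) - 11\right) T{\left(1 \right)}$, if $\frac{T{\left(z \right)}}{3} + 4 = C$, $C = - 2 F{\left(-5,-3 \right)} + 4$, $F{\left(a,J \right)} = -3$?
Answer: $-108$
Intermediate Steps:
$C = 10$ ($C = \left(-2\right) \left(-3\right) + 4 = 6 + 4 = 10$)
$T{\left(z \right)} = 18$ ($T{\left(z \right)} = -12 + 3 \cdot 10 = -12 + 30 = 18$)
$\left(\left(\left(1 - 2\right) + f\right) - 11\right) T{\left(1 \right)} = \left(\left(\left(1 - 2\right) + 6\right) - 11\right) 18 = \left(\left(-1 + 6\right) - 11\right) 18 = \left(5 - 11\right) 18 = \left(-6\right) 18 = -108$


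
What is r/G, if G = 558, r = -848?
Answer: -424/279 ≈ -1.5197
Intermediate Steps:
r/G = -848/558 = -848*1/558 = -424/279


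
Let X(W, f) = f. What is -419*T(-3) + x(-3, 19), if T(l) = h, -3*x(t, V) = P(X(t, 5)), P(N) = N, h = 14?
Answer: -17603/3 ≈ -5867.7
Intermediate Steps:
x(t, V) = -5/3 (x(t, V) = -⅓*5 = -5/3)
T(l) = 14
-419*T(-3) + x(-3, 19) = -419*14 - 5/3 = -5866 - 5/3 = -17603/3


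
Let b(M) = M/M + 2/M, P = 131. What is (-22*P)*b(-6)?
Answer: -5764/3 ≈ -1921.3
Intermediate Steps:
b(M) = 1 + 2/M
(-22*P)*b(-6) = (-22*131)*((2 - 6)/(-6)) = -(-1441)*(-4)/3 = -2882*⅔ = -5764/3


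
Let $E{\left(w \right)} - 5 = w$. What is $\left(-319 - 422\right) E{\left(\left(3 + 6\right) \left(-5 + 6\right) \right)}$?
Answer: $-10374$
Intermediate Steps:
$E{\left(w \right)} = 5 + w$
$\left(-319 - 422\right) E{\left(\left(3 + 6\right) \left(-5 + 6\right) \right)} = \left(-319 - 422\right) \left(5 + \left(3 + 6\right) \left(-5 + 6\right)\right) = - 741 \left(5 + 9 \cdot 1\right) = - 741 \left(5 + 9\right) = \left(-741\right) 14 = -10374$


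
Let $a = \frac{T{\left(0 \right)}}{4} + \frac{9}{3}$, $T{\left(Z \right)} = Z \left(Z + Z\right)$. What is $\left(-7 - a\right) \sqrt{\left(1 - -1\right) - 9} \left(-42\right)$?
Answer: $420 i \sqrt{7} \approx 1111.2 i$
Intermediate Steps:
$T{\left(Z \right)} = 2 Z^{2}$ ($T{\left(Z \right)} = Z 2 Z = 2 Z^{2}$)
$a = 3$ ($a = \frac{2 \cdot 0^{2}}{4} + \frac{9}{3} = 2 \cdot 0 \cdot \frac{1}{4} + 9 \cdot \frac{1}{3} = 0 \cdot \frac{1}{4} + 3 = 0 + 3 = 3$)
$\left(-7 - a\right) \sqrt{\left(1 - -1\right) - 9} \left(-42\right) = \left(-7 - 3\right) \sqrt{\left(1 - -1\right) - 9} \left(-42\right) = \left(-7 - 3\right) \sqrt{\left(1 + 1\right) - 9} \left(-42\right) = - 10 \sqrt{2 - 9} \left(-42\right) = - 10 \sqrt{-7} \left(-42\right) = - 10 i \sqrt{7} \left(-42\right) = 420 i \sqrt{7}$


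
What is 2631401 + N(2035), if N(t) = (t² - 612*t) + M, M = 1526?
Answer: 5528732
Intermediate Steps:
N(t) = 1526 + t² - 612*t (N(t) = (t² - 612*t) + 1526 = 1526 + t² - 612*t)
2631401 + N(2035) = 2631401 + (1526 + 2035² - 612*2035) = 2631401 + (1526 + 4141225 - 1245420) = 2631401 + 2897331 = 5528732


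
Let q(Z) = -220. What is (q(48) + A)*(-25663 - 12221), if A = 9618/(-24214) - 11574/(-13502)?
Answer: 679789014356760/81734357 ≈ 8.3171e+6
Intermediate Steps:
A = 37597650/81734357 (A = 9618*(-1/24214) - 11574*(-1/13502) = -4809/12107 + 5787/6751 = 37597650/81734357 ≈ 0.46000)
(q(48) + A)*(-25663 - 12221) = (-220 + 37597650/81734357)*(-25663 - 12221) = -17943960890/81734357*(-37884) = 679789014356760/81734357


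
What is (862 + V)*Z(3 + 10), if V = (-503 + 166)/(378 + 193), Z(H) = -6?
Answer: -2951190/571 ≈ -5168.5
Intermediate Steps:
V = -337/571 ≈ -0.59019
(862 + V)*Z(3 + 10) = (862 - 337/571)*(-6) = (491865/571)*(-6) = -2951190/571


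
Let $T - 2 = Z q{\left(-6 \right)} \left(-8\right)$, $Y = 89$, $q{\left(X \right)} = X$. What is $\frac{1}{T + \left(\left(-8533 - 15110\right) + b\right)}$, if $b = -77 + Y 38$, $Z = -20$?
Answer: $- \frac{1}{21296} \approx -4.6957 \cdot 10^{-5}$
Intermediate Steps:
$b = 3305$ ($b = -77 + 89 \cdot 38 = -77 + 3382 = 3305$)
$T = -958$ ($T = 2 + \left(-20\right) \left(-6\right) \left(-8\right) = 2 + 120 \left(-8\right) = 2 - 960 = -958$)
$\frac{1}{T + \left(\left(-8533 - 15110\right) + b\right)} = \frac{1}{-958 + \left(\left(-8533 - 15110\right) + 3305\right)} = \frac{1}{-958 + \left(-23643 + 3305\right)} = \frac{1}{-958 - 20338} = \frac{1}{-21296} = - \frac{1}{21296}$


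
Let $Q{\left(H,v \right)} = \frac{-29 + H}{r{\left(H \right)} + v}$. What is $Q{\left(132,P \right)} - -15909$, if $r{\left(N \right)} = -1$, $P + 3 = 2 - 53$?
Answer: $\frac{874892}{55} \approx 15907.0$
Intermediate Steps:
$P = -54$ ($P = -3 + \left(2 - 53\right) = -3 - 51 = -54$)
$Q{\left(H,v \right)} = \frac{-29 + H}{-1 + v}$
$Q{\left(132,P \right)} - -15909 = \frac{-29 + 132}{-1 - 54} - -15909 = \frac{1}{-55} \cdot 103 + 15909 = \left(- \frac{1}{55}\right) 103 + 15909 = - \frac{103}{55} + 15909 = \frac{874892}{55}$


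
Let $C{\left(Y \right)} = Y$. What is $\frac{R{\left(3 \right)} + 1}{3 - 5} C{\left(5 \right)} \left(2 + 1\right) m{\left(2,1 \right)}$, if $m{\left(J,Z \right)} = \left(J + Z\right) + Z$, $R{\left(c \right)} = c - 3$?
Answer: $-30$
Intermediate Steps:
$R{\left(c \right)} = -3 + c$ ($R{\left(c \right)} = c - 3 = -3 + c$)
$m{\left(J,Z \right)} = J + 2 Z$
$\frac{R{\left(3 \right)} + 1}{3 - 5} C{\left(5 \right)} \left(2 + 1\right) m{\left(2,1 \right)} = \frac{\left(-3 + 3\right) + 1}{3 - 5} \cdot 5 \left(2 + 1\right) \left(2 + 2 \cdot 1\right) = \frac{0 + 1}{-2} \cdot 5 \cdot 3 \left(2 + 2\right) = 1 \left(- \frac{1}{2}\right) 15 \cdot 4 = \left(- \frac{1}{2}\right) 15 \cdot 4 = \left(- \frac{15}{2}\right) 4 = -30$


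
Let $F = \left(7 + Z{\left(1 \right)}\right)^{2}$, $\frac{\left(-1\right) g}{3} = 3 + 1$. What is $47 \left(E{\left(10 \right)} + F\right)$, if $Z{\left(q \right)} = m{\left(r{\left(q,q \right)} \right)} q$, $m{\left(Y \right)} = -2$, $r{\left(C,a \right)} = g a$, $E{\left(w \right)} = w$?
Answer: $1645$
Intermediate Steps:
$g = -12$ ($g = - 3 \left(3 + 1\right) = \left(-3\right) 4 = -12$)
$r{\left(C,a \right)} = - 12 a$
$Z{\left(q \right)} = - 2 q$
$F = 25$ ($F = \left(7 - 2\right)^{2} = 5^{2} = 25$)
$47 \left(E{\left(10 \right)} + F\right) = 47 \left(10 + 25\right) = 47 \cdot 35 = 1645$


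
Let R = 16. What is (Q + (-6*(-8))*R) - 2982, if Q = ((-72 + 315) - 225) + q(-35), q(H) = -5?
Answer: -2201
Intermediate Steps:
Q = 13 (Q = ((-72 + 315) - 225) - 5 = (243 - 225) - 5 = 18 - 5 = 13)
(Q + (-6*(-8))*R) - 2982 = (13 - 6*(-8)*16) - 2982 = (13 + 48*16) - 2982 = (13 + 768) - 2982 = 781 - 2982 = -2201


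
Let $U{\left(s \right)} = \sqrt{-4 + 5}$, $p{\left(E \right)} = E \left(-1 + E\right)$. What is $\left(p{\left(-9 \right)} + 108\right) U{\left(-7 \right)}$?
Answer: $198$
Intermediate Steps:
$U{\left(s \right)} = 1$ ($U{\left(s \right)} = \sqrt{1} = 1$)
$\left(p{\left(-9 \right)} + 108\right) U{\left(-7 \right)} = \left(- 9 \left(-1 - 9\right) + 108\right) 1 = \left(\left(-9\right) \left(-10\right) + 108\right) 1 = \left(90 + 108\right) 1 = 198 \cdot 1 = 198$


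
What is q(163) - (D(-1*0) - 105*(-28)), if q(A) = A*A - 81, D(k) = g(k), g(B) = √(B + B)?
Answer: 23548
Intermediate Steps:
g(B) = √2*√B (g(B) = √(2*B) = √2*√B)
D(k) = √2*√k
q(A) = -81 + A² (q(A) = A² - 81 = -81 + A²)
q(163) - (D(-1*0) - 105*(-28)) = (-81 + 163²) - (√2*√(-1*0) - 105*(-28)) = (-81 + 26569) - (√2*√0 + 2940) = 26488 - (√2*0 + 2940) = 26488 - (0 + 2940) = 26488 - 1*2940 = 26488 - 2940 = 23548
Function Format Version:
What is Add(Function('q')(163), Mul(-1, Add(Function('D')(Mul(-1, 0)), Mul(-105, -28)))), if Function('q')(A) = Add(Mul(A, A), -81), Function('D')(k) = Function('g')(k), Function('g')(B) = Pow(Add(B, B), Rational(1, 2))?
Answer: 23548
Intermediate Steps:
Function('g')(B) = Mul(Pow(2, Rational(1, 2)), Pow(B, Rational(1, 2))) (Function('g')(B) = Pow(Mul(2, B), Rational(1, 2)) = Mul(Pow(2, Rational(1, 2)), Pow(B, Rational(1, 2))))
Function('D')(k) = Mul(Pow(2, Rational(1, 2)), Pow(k, Rational(1, 2)))
Function('q')(A) = Add(-81, Pow(A, 2)) (Function('q')(A) = Add(Pow(A, 2), -81) = Add(-81, Pow(A, 2)))
Add(Function('q')(163), Mul(-1, Add(Function('D')(Mul(-1, 0)), Mul(-105, -28)))) = Add(Add(-81, Pow(163, 2)), Mul(-1, Add(Mul(Pow(2, Rational(1, 2)), Pow(Mul(-1, 0), Rational(1, 2))), Mul(-105, -28)))) = Add(Add(-81, 26569), Mul(-1, Add(Mul(Pow(2, Rational(1, 2)), Pow(0, Rational(1, 2))), 2940))) = Add(26488, Mul(-1, Add(Mul(Pow(2, Rational(1, 2)), 0), 2940))) = Add(26488, Mul(-1, Add(0, 2940))) = Add(26488, Mul(-1, 2940)) = Add(26488, -2940) = 23548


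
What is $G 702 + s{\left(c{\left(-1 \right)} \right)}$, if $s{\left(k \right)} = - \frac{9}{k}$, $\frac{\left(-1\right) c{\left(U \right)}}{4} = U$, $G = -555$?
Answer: $- \frac{1558449}{4} \approx -3.8961 \cdot 10^{5}$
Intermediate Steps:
$c{\left(U \right)} = - 4 U$
$G 702 + s{\left(c{\left(-1 \right)} \right)} = \left(-555\right) 702 - \frac{9}{\left(-4\right) \left(-1\right)} = -389610 - \frac{9}{4} = - \frac{1558449}{4}$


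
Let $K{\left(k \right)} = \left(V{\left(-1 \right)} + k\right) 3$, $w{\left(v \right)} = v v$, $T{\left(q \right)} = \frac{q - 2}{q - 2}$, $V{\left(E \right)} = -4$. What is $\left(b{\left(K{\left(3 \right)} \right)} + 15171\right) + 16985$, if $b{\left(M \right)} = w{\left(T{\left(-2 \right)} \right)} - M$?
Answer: $32160$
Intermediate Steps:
$T{\left(q \right)} = 1$ ($T{\left(q \right)} = \frac{-2 + q}{-2 + q} = 1$)
$w{\left(v \right)} = v^{2}$
$K{\left(k \right)} = -12 + 3 k$ ($K{\left(k \right)} = \left(-4 + k\right) 3 = -12 + 3 k$)
$b{\left(M \right)} = 1 - M$ ($b{\left(M \right)} = 1^{2} - M = 1 - M$)
$\left(b{\left(K{\left(3 \right)} \right)} + 15171\right) + 16985 = \left(\left(1 - \left(-12 + 3 \cdot 3\right)\right) + 15171\right) + 16985 = \left(\left(1 - \left(-12 + 9\right)\right) + 15171\right) + 16985 = \left(\left(1 - -3\right) + 15171\right) + 16985 = \left(\left(1 + 3\right) + 15171\right) + 16985 = \left(4 + 15171\right) + 16985 = 15175 + 16985 = 32160$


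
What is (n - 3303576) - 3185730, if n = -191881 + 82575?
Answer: -6598612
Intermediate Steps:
n = -109306
(n - 3303576) - 3185730 = (-109306 - 3303576) - 3185730 = -3412882 - 3185730 = -6598612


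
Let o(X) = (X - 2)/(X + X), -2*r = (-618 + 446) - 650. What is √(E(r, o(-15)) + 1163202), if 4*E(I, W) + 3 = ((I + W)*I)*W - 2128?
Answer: √4271877789/60 ≈ 1089.3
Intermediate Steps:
r = 411 (r = -((-618 + 446) - 650)/2 = -(-172 - 650)/2 = -½*(-822) = 411)
o(X) = (-2 + X)/(2*X) (o(X) = (-2 + X)/((2*X)) = (-2 + X)*(1/(2*X)) = (-2 + X)/(2*X))
E(I, W) = -2131/4 + I*W*(I + W)/4 (E(I, W) = -¾ + (((I + W)*I)*W - 2128)/4 = -¾ + ((I*(I + W))*W - 2128)/4 = -¾ + (I*W*(I + W) - 2128)/4 = -¾ + (-2128 + I*W*(I + W))/4 = -¾ + (-532 + I*W*(I + W)/4) = -2131/4 + I*W*(I + W)/4)
√(E(r, o(-15)) + 1163202) = √((-2131/4 + (¼)*411*((½)*(-2 - 15)/(-15))² + (¼)*((½)*(-2 - 15)/(-15))*411²) + 1163202) = √((-2131/4 + (¼)*411*((½)*(-1/15)*(-17))² + (¼)*((½)*(-1/15)*(-17))*168921) + 1163202) = √((-2131/4 + (¼)*411*(17/30)² + (¼)*(17/30)*168921) + 1163202) = √((-2131/4 + (¼)*411*(289/900) + 957219/40) + 1163202) = √((-2131/4 + 39593/1200 + 957219/40) + 1163202) = √(28116863/1200 + 1163202) = √(1423959263/1200) = √4271877789/60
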